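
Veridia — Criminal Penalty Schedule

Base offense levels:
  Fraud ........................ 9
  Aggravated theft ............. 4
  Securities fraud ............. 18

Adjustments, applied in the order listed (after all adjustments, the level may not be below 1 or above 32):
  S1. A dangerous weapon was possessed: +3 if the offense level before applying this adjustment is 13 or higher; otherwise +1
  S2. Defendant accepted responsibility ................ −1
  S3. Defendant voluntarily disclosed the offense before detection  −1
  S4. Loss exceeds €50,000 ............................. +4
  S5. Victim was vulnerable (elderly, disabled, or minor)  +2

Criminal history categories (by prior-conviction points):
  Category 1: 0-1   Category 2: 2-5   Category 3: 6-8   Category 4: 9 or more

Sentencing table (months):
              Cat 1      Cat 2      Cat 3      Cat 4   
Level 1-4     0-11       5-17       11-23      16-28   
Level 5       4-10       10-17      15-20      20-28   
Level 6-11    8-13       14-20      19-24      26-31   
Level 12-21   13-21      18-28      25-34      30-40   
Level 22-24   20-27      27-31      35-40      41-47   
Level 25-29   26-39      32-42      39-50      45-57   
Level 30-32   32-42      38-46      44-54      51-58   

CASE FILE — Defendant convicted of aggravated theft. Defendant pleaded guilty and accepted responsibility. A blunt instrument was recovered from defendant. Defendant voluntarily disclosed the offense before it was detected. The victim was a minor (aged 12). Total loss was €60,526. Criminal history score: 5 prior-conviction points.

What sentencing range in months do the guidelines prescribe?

14-20 months

Base offense level for aggravated theft: 4.
S1 applies (level before this adjustment is 4 < 13, so +1): 4 + 1 = 5.
S2 applies: 5 − 1 = 4.
S3 applies: 4 − 1 = 3.
S4 applies: 3 + 4 = 7.
S5 applies: 7 + 2 = 9.
Final offense level: 9.
Criminal history: 5 prior points → Category 2 (2-5).
Level 9 falls in the 6-11 band.
Grid: Level 6-11 × Category 2 = 14-20 months.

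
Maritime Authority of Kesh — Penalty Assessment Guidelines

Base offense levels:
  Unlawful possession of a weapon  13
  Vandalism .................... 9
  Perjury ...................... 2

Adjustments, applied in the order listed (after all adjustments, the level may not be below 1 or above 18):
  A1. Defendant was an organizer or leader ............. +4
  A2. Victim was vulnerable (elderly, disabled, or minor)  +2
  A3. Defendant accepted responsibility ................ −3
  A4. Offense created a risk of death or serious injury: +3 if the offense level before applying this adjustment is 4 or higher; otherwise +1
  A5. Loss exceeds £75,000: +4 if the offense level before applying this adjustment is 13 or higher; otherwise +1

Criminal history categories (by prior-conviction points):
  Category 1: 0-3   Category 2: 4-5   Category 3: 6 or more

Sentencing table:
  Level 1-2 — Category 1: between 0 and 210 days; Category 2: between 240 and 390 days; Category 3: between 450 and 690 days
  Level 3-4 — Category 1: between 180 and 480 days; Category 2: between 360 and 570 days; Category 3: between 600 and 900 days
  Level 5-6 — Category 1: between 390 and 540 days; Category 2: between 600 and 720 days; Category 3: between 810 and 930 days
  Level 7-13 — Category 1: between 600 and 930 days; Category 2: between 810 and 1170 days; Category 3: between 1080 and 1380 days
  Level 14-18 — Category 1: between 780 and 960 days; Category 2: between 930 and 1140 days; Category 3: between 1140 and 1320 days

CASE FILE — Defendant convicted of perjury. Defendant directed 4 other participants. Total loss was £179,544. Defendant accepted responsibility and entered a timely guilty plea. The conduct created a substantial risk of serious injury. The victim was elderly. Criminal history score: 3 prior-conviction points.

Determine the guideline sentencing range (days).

600-930 days

Base offense level for perjury: 2.
A1 applies: 2 + 4 = 6.
A2 applies: 6 + 2 = 8.
A3 applies: 8 − 3 = 5.
A4 applies (level before this adjustment is 5 ≥ 4, so +3): 5 + 3 = 8.
A5 applies (level before this adjustment is 8 < 13, so +1): 8 + 1 = 9.
Final offense level: 9.
Criminal history: 3 prior points → Category 1 (0-3).
Level 9 falls in the 7-13 band.
Grid: Level 7-13 × Category 1 = 600-930 days.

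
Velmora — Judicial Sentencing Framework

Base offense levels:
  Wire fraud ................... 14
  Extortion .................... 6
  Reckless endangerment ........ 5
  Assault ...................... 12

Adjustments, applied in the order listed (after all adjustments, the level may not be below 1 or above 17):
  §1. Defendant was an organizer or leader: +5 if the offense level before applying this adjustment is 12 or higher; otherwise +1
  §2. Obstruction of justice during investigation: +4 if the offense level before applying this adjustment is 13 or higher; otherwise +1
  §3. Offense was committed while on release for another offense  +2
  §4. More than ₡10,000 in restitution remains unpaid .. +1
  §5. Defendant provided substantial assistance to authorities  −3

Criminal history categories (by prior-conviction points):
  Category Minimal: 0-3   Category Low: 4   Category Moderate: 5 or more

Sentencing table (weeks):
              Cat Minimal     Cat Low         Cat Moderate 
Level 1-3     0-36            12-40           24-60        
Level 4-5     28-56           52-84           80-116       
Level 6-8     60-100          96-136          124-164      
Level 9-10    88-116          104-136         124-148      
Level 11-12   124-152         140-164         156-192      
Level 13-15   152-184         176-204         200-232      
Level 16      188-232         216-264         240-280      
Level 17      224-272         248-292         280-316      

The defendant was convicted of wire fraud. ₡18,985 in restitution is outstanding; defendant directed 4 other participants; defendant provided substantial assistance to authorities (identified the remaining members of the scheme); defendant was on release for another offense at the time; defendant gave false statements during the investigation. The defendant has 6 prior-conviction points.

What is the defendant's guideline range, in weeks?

Base offense level for wire fraud: 14.
§1 applies (level before this adjustment is 14 ≥ 12, so +5): 14 + 5 = 19.
§2 applies (level before this adjustment is 19 ≥ 13, so +4): 19 + 4 = 23.
§3 applies: 23 + 2 = 25.
§4 applies: 25 + 1 = 26.
§5 applies: 26 − 3 = 23.
Level 23 exceeds the maximum of 17; capped at 17.
Final offense level: 17.
Criminal history: 6 prior points → Category Moderate (5+).
Level 17 falls in the 17 band.
Grid: Level 17 × Category Moderate = 280-316 weeks.

280-316 weeks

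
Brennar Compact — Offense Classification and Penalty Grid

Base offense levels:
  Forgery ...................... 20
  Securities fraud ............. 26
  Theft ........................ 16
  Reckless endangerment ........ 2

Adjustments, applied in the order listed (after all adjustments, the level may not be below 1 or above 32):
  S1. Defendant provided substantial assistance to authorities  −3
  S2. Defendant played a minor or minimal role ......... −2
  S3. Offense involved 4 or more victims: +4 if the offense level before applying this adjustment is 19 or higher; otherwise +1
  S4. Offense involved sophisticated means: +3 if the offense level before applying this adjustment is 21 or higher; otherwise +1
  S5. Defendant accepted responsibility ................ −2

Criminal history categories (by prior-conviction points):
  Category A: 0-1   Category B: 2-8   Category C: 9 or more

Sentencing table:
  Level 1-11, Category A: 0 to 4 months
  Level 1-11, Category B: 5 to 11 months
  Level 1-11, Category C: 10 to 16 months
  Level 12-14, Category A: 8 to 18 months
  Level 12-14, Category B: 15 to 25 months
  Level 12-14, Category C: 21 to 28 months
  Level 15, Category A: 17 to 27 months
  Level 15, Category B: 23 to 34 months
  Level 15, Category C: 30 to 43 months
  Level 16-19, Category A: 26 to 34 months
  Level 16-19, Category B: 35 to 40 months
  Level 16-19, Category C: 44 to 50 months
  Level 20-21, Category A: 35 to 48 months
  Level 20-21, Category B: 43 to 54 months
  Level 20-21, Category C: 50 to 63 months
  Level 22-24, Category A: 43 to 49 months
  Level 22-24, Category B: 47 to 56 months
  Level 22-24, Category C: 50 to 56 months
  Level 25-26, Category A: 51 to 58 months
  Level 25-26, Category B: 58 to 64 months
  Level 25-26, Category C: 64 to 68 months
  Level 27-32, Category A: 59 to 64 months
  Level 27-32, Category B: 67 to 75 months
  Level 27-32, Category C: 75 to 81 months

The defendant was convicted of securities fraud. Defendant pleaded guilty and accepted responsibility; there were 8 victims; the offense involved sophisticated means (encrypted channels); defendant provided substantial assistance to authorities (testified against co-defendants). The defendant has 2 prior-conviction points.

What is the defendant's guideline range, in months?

Base offense level for securities fraud: 26.
S1 applies: 26 − 3 = 23.
S2 does not apply.
S3 applies (level before this adjustment is 23 ≥ 19, so +4): 23 + 4 = 27.
S4 applies (level before this adjustment is 27 ≥ 21, so +3): 27 + 3 = 30.
S5 applies: 30 − 2 = 28.
Final offense level: 28.
Criminal history: 2 prior points → Category B (2-8).
Level 28 falls in the 27-32 band.
Grid: Level 27-32 × Category B = 67-75 months.

67-75 months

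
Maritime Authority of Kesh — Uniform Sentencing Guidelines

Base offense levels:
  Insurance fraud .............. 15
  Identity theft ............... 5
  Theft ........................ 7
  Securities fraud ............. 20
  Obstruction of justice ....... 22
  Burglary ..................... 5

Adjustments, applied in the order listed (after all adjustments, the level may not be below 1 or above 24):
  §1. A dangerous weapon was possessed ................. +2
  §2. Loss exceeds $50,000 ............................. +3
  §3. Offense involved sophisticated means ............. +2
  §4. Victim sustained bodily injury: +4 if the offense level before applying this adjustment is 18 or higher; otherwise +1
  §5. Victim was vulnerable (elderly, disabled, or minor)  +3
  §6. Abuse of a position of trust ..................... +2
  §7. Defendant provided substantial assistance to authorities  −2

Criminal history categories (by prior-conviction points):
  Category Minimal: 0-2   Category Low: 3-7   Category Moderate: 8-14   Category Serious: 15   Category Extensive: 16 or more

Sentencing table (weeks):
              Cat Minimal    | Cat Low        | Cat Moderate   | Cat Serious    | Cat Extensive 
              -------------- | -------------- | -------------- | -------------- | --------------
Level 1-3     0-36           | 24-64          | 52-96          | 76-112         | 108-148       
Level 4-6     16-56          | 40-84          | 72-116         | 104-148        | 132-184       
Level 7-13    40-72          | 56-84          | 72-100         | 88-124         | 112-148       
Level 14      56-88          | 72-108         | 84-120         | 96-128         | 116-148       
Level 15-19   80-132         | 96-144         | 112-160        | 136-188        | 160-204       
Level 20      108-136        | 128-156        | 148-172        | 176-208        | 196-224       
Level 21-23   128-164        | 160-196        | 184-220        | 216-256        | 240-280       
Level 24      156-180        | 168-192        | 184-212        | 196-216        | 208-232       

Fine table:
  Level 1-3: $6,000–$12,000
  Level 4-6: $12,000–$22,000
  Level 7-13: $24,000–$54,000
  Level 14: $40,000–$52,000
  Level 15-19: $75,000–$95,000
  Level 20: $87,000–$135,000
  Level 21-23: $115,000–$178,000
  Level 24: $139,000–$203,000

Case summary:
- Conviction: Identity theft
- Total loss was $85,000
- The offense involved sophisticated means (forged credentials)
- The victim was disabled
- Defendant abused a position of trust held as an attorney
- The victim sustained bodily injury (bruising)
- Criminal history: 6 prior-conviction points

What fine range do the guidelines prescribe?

Base offense level for identity theft: 5.
§2 applies: 5 + 3 = 8.
§3 applies: 8 + 2 = 10.
§4 applies (level before this adjustment is 10 < 18, so +1): 10 + 1 = 11.
§5 applies: 11 + 3 = 14.
§6 applies: 14 + 2 = 16.
§7 does not apply.
Final offense level: 16.
Level 16 falls in the 15-19 band.
Fine table: Level 15-19 → $75,000–$95,000.

$75,000–$95,000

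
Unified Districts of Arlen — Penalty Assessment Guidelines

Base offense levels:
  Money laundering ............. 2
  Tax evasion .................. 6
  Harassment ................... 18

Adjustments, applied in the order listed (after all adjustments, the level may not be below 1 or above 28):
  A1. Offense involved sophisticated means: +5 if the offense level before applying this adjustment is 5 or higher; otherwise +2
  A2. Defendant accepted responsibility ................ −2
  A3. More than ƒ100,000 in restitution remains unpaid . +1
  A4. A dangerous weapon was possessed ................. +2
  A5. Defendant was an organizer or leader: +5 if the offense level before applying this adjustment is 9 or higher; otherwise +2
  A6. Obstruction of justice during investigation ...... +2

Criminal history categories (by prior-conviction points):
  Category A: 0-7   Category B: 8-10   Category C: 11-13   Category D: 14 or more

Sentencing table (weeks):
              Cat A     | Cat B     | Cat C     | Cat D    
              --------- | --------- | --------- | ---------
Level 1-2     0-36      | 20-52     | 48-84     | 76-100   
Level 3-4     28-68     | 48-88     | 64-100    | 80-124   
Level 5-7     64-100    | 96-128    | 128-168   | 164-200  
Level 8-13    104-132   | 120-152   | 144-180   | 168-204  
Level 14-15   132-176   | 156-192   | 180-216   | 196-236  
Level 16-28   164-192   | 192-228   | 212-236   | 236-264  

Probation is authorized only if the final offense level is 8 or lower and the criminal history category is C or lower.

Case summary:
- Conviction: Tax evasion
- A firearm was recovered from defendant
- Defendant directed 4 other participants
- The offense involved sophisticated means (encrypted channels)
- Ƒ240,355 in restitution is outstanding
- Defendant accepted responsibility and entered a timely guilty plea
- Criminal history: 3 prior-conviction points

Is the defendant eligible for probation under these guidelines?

No

Base offense level for tax evasion: 6.
A1 applies (level before this adjustment is 6 ≥ 5, so +5): 6 + 5 = 11.
A2 applies: 11 − 2 = 9.
A3 applies: 9 + 1 = 10.
A4 applies: 10 + 2 = 12.
A5 applies (level before this adjustment is 12 ≥ 9, so +5): 12 + 5 = 17.
Final offense level: 17.
Criminal history: 3 prior points → Category A (0-7).
Level 17 falls in the 16-28 band.
Grid: Level 16-28 × Category A = 164-192 weeks.
Probation check: level 17 > 8 and category A ≤ C → not eligible.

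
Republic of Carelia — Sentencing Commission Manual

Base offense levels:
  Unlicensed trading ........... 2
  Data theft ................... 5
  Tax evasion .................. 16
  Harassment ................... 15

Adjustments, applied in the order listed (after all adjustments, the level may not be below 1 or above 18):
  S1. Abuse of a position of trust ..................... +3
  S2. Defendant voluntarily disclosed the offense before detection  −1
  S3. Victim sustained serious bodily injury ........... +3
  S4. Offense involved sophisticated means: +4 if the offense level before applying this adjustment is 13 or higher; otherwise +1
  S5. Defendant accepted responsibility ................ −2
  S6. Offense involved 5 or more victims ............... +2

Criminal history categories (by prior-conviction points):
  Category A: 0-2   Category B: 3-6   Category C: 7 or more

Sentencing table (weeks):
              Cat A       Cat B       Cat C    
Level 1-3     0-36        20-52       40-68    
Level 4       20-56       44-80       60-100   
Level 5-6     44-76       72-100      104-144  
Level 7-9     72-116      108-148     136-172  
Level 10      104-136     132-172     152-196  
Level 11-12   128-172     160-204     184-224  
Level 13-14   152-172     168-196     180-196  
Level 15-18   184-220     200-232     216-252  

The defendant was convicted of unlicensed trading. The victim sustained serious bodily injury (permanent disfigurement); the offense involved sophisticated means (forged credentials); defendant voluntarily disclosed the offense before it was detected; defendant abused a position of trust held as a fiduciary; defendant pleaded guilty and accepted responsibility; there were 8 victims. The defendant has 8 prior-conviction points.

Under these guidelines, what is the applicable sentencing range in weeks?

136-172 weeks

Base offense level for unlicensed trading: 2.
S1 applies: 2 + 3 = 5.
S2 applies: 5 − 1 = 4.
S3 applies: 4 + 3 = 7.
S4 applies (level before this adjustment is 7 < 13, so +1): 7 + 1 = 8.
S5 applies: 8 − 2 = 6.
S6 applies: 6 + 2 = 8.
Final offense level: 8.
Criminal history: 8 prior points → Category C (7+).
Level 8 falls in the 7-9 band.
Grid: Level 7-9 × Category C = 136-172 weeks.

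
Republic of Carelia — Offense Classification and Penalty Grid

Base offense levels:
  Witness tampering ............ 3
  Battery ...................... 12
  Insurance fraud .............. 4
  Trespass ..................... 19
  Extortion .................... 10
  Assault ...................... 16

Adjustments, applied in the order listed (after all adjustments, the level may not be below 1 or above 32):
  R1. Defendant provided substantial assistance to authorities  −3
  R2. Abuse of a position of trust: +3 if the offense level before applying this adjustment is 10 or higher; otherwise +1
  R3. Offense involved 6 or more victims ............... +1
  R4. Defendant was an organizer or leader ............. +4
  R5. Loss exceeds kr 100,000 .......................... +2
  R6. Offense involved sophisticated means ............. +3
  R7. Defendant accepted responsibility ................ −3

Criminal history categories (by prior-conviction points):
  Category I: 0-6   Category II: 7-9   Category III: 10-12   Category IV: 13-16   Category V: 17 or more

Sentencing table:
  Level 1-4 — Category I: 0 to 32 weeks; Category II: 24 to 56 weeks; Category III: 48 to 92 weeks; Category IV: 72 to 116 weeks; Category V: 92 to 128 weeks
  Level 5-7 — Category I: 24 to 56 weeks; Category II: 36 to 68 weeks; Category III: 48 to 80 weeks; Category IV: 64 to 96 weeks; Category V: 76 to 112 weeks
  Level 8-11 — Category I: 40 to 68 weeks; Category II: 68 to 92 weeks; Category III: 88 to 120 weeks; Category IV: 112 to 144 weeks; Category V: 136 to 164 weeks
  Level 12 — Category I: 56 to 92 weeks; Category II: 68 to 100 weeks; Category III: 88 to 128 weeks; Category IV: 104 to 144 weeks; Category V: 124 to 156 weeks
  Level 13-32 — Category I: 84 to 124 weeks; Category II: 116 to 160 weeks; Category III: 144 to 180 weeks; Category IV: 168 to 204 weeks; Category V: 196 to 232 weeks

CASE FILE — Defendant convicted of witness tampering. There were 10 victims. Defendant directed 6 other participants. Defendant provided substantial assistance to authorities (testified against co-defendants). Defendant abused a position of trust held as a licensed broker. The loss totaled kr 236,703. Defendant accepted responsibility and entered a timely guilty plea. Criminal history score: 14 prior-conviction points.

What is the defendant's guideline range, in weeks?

64-96 weeks

Base offense level for witness tampering: 3.
R1 applies: 3 − 3 = 0.
R2 applies (level before this adjustment is 0 < 10, so +1): 0 + 1 = 1.
R3 applies: 1 + 1 = 2.
R4 applies: 2 + 4 = 6.
R5 applies: 6 + 2 = 8.
R6 does not apply.
R7 applies: 8 − 3 = 5.
Final offense level: 5.
Criminal history: 14 prior points → Category IV (13-16).
Level 5 falls in the 5-7 band.
Grid: Level 5-7 × Category IV = 64-96 weeks.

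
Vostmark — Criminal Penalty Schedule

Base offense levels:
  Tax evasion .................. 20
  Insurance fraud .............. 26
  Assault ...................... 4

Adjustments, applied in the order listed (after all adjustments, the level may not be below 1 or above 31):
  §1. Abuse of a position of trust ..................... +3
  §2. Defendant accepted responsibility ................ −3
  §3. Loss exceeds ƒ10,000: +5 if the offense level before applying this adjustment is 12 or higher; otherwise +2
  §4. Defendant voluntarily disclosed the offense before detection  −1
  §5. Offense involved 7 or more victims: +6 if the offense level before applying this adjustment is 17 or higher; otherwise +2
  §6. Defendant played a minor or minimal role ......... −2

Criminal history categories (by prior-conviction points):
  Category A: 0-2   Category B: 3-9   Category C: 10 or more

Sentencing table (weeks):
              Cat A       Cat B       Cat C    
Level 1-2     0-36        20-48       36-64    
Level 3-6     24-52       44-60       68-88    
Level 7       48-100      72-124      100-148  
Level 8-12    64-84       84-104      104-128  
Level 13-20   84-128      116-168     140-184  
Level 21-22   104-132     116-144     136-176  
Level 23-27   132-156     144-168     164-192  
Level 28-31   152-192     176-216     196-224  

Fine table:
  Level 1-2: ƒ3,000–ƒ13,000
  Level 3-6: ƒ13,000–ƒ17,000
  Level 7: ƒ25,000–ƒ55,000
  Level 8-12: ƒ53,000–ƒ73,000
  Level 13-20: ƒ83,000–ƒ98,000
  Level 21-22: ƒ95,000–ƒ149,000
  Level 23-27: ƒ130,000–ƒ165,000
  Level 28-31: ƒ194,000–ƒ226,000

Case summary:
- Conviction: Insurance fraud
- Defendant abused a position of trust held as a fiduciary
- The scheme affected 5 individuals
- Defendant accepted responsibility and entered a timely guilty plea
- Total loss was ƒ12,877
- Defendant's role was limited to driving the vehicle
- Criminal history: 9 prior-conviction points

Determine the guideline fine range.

Base offense level for insurance fraud: 26.
§1 applies: 26 + 3 = 29.
§2 applies: 29 − 3 = 26.
§3 applies (level before this adjustment is 26 ≥ 12, so +5): 26 + 5 = 31.
§5 does not apply.
§6 applies: 31 − 2 = 29.
Final offense level: 29.
Level 29 falls in the 28-31 band.
Fine table: Level 28-31 → ƒ194,000–ƒ226,000.

ƒ194,000–ƒ226,000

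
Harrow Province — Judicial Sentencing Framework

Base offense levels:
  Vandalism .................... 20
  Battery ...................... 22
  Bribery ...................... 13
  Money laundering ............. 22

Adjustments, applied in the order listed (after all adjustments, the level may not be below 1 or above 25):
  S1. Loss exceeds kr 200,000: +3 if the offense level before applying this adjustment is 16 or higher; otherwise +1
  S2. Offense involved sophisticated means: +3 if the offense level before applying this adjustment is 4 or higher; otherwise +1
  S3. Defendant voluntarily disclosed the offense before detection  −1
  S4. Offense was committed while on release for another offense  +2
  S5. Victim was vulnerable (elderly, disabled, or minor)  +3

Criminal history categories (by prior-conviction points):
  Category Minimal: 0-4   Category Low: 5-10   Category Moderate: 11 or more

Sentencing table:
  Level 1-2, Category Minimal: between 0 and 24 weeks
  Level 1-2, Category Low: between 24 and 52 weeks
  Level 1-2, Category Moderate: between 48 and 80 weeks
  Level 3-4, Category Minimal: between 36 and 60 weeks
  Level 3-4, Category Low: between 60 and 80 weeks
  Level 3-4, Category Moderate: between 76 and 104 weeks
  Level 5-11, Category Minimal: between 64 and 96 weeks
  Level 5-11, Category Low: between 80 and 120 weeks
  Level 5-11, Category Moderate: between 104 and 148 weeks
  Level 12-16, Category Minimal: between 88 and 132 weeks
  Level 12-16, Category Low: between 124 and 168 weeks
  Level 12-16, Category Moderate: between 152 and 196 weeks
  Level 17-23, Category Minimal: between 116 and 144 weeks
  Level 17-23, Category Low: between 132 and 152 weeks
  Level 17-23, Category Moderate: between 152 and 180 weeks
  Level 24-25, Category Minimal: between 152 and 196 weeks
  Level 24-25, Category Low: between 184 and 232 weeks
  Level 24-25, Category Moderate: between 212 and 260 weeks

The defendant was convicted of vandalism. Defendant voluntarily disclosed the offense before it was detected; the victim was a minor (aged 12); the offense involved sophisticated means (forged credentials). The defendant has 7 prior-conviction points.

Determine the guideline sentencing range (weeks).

184-232 weeks

Base offense level for vandalism: 20.
S2 applies (level before this adjustment is 20 ≥ 4, so +3): 20 + 3 = 23.
S3 applies: 23 − 1 = 22.
S4 does not apply.
S5 applies: 22 + 3 = 25.
Final offense level: 25.
Criminal history: 7 prior points → Category Low (5-10).
Level 25 falls in the 24-25 band.
Grid: Level 24-25 × Category Low = 184-232 weeks.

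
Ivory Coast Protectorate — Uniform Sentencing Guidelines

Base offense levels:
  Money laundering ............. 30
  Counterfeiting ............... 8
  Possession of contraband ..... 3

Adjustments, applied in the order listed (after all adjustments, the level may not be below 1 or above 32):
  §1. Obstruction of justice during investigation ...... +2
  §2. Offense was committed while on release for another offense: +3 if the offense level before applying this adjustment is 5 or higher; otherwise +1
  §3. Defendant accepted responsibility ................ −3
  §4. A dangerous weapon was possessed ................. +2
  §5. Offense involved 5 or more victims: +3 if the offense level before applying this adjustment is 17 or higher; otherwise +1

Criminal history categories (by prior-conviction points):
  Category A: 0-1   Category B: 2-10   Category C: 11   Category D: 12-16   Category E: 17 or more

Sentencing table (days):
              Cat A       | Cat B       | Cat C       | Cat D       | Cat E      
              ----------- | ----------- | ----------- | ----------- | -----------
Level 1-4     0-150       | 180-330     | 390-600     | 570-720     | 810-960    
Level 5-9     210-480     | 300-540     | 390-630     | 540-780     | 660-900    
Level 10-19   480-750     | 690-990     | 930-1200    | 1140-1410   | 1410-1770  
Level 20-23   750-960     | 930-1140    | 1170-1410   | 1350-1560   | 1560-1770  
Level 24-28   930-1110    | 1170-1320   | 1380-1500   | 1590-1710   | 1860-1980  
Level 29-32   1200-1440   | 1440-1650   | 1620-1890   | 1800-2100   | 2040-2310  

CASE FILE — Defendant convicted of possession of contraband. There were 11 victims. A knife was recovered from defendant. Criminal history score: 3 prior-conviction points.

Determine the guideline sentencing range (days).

300-540 days

Base offense level for possession of contraband: 3.
§1 does not apply.
§2 does not apply.
§4 applies: 3 + 2 = 5.
§5 applies (level before this adjustment is 5 < 17, so +1): 5 + 1 = 6.
Final offense level: 6.
Criminal history: 3 prior points → Category B (2-10).
Level 6 falls in the 5-9 band.
Grid: Level 5-9 × Category B = 300-540 days.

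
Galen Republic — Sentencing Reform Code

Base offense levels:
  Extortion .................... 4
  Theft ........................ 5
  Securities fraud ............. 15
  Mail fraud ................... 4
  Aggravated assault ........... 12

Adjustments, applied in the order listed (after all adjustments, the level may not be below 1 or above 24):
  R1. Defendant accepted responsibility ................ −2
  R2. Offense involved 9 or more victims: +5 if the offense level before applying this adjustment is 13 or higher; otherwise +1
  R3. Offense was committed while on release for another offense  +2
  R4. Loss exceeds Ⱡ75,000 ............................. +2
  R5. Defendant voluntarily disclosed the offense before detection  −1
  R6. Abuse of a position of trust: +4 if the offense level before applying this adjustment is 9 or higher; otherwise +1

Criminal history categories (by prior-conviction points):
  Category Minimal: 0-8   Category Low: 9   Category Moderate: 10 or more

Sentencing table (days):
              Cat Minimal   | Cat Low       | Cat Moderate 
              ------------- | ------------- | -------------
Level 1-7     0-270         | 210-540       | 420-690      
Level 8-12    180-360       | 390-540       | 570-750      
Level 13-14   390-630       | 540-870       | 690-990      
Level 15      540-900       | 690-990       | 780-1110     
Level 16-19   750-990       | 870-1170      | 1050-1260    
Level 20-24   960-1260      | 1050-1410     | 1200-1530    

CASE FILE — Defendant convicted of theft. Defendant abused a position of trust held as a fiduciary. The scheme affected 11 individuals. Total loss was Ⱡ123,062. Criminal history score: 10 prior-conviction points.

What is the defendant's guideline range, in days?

570-750 days

Base offense level for theft: 5.
R2 applies (level before this adjustment is 5 < 13, so +1): 5 + 1 = 6.
R3 does not apply.
R4 applies: 6 + 2 = 8.
R6 applies (level before this adjustment is 8 < 9, so +1): 8 + 1 = 9.
Final offense level: 9.
Criminal history: 10 prior points → Category Moderate (10+).
Level 9 falls in the 8-12 band.
Grid: Level 8-12 × Category Moderate = 570-750 days.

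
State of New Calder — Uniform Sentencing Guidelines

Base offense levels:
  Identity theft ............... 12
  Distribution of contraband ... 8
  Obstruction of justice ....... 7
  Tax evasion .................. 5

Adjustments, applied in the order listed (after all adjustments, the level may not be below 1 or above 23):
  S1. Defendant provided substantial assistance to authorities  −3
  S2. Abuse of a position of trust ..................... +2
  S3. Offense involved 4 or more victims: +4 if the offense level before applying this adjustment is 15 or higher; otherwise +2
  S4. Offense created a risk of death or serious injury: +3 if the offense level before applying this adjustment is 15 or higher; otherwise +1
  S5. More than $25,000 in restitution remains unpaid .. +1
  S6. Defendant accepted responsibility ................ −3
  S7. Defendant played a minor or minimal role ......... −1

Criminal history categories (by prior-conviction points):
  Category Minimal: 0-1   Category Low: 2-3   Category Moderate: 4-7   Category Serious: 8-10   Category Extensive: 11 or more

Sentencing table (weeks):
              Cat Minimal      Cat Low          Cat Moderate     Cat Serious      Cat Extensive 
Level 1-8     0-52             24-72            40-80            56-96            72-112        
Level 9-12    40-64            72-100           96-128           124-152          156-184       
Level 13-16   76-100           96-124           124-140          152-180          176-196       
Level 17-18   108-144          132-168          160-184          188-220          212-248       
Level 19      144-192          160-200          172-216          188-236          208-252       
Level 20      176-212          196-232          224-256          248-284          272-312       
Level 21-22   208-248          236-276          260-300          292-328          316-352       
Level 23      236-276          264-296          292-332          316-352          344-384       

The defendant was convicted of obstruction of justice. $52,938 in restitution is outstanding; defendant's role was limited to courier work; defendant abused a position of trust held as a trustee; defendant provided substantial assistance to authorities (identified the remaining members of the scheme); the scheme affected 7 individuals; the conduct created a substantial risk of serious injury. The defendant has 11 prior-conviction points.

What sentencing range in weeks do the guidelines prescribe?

Base offense level for obstruction of justice: 7.
S1 applies: 7 − 3 = 4.
S2 applies: 4 + 2 = 6.
S3 applies (level before this adjustment is 6 < 15, so +2): 6 + 2 = 8.
S4 applies (level before this adjustment is 8 < 15, so +1): 8 + 1 = 9.
S5 applies: 9 + 1 = 10.
S7 applies: 10 − 1 = 9.
Final offense level: 9.
Criminal history: 11 prior points → Category Extensive (11+).
Level 9 falls in the 9-12 band.
Grid: Level 9-12 × Category Extensive = 156-184 weeks.

156-184 weeks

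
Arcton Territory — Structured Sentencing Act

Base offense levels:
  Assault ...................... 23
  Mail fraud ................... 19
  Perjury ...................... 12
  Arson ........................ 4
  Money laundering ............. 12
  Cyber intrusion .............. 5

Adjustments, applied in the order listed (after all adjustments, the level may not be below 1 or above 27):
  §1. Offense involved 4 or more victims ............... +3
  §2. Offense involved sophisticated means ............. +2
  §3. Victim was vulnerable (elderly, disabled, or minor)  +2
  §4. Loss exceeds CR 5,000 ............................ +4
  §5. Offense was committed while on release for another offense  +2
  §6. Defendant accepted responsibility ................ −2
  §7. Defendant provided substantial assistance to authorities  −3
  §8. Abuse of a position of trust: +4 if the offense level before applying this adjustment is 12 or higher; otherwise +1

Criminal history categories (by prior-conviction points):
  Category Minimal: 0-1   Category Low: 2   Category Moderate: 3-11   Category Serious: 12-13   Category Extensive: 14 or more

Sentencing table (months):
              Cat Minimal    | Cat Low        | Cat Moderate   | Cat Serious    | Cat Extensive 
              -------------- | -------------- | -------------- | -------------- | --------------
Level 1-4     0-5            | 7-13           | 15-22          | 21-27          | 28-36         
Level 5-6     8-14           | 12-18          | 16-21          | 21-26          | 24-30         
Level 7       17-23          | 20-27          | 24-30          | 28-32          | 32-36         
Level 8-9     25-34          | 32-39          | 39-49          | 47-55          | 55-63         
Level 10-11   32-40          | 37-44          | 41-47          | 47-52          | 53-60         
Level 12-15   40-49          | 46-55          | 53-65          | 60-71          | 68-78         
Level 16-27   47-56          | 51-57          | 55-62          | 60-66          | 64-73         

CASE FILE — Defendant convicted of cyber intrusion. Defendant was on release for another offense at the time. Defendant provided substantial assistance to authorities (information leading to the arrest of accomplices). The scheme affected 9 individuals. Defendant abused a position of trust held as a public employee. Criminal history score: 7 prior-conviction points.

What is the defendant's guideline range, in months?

39-49 months

Base offense level for cyber intrusion: 5.
§1 applies: 5 + 3 = 8.
§3 does not apply.
§4 does not apply.
§5 applies: 8 + 2 = 10.
§6 does not apply.
§7 applies: 10 − 3 = 7.
§8 applies (level before this adjustment is 7 < 12, so +1): 7 + 1 = 8.
Final offense level: 8.
Criminal history: 7 prior points → Category Moderate (3-11).
Level 8 falls in the 8-9 band.
Grid: Level 8-9 × Category Moderate = 39-49 months.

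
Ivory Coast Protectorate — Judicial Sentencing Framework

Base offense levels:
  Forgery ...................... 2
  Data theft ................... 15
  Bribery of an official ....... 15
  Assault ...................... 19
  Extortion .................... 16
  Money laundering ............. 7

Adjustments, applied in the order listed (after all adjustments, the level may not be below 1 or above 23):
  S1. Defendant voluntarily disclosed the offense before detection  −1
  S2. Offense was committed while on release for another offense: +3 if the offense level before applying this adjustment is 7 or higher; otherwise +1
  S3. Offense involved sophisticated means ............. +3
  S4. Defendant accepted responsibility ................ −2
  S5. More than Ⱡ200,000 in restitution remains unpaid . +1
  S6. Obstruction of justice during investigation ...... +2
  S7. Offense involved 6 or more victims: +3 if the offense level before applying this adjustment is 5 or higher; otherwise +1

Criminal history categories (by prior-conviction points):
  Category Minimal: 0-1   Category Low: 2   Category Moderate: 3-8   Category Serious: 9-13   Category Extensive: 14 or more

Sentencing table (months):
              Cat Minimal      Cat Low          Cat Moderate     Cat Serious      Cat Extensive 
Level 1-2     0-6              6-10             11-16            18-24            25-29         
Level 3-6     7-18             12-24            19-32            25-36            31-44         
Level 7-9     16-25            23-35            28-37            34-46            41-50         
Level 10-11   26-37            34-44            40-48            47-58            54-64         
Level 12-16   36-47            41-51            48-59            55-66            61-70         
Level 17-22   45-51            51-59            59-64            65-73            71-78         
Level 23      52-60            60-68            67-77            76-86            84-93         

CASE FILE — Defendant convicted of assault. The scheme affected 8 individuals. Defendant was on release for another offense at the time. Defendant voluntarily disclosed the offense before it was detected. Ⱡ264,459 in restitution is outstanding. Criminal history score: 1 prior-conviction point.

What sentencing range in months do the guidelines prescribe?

52-60 months

Base offense level for assault: 19.
S1 applies: 19 − 1 = 18.
S2 applies (level before this adjustment is 18 ≥ 7, so +3): 18 + 3 = 21.
S4 does not apply.
S5 applies: 21 + 1 = 22.
S7 applies (level before this adjustment is 22 ≥ 5, so +3): 22 + 3 = 25.
Level 25 exceeds the maximum of 23; capped at 23.
Final offense level: 23.
Criminal history: 1 prior point → Category Minimal (0-1).
Level 23 falls in the 23 band.
Grid: Level 23 × Category Minimal = 52-60 months.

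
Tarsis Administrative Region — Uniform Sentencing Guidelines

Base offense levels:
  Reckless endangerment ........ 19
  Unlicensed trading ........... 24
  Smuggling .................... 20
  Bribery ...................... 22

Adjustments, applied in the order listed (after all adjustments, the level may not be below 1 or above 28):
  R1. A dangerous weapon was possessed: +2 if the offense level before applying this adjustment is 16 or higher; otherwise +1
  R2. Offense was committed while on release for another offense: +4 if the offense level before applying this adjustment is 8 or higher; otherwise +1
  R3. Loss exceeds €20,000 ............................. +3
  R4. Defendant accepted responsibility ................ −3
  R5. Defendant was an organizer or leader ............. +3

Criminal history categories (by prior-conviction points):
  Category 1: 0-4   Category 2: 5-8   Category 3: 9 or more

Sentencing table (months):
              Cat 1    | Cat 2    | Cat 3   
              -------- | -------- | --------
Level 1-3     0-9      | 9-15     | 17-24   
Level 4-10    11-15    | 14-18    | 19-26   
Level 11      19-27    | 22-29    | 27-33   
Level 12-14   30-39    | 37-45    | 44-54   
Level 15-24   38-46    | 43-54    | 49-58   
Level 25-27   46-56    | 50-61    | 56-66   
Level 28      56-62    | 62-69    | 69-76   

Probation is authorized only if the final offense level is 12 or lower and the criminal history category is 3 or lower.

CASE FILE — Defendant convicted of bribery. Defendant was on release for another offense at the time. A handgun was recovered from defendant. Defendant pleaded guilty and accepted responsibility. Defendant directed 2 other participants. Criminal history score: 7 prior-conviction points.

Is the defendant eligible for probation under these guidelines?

No

Base offense level for bribery: 22.
R1 applies (level before this adjustment is 22 ≥ 16, so +2): 22 + 2 = 24.
R2 applies (level before this adjustment is 24 ≥ 8, so +4): 24 + 4 = 28.
R4 applies: 28 − 3 = 25.
R5 applies: 25 + 3 = 28.
Final offense level: 28.
Criminal history: 7 prior points → Category 2 (5-8).
Level 28 falls in the 28 band.
Grid: Level 28 × Category 2 = 62-69 months.
Probation check: level 28 > 12 and category 2 ≤ 3 → not eligible.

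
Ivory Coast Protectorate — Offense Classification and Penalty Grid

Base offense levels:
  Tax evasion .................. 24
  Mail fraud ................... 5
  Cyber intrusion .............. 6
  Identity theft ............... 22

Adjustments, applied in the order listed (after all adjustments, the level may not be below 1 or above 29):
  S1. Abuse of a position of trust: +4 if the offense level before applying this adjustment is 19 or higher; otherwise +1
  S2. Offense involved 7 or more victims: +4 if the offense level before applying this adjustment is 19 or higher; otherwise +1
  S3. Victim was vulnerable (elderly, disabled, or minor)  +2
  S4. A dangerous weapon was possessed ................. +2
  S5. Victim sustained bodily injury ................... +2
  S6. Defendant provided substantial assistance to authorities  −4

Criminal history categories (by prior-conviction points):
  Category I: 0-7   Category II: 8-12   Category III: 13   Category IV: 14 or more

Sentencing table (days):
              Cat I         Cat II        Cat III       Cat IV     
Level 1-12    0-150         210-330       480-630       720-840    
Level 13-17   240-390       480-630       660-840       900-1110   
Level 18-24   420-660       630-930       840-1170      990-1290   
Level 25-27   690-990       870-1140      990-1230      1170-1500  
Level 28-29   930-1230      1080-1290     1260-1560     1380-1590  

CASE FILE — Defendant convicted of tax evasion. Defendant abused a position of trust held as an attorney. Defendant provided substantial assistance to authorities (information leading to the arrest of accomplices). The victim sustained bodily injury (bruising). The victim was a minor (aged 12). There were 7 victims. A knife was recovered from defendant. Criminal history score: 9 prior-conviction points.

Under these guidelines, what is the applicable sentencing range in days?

1080-1290 days

Base offense level for tax evasion: 24.
S1 applies (level before this adjustment is 24 ≥ 19, so +4): 24 + 4 = 28.
S2 applies (level before this adjustment is 28 ≥ 19, so +4): 28 + 4 = 32.
S3 applies: 32 + 2 = 34.
S4 applies: 34 + 2 = 36.
S5 applies: 36 + 2 = 38.
S6 applies: 38 − 4 = 34.
Level 34 exceeds the maximum of 29; capped at 29.
Final offense level: 29.
Criminal history: 9 prior points → Category II (8-12).
Level 29 falls in the 28-29 band.
Grid: Level 28-29 × Category II = 1080-1290 days.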